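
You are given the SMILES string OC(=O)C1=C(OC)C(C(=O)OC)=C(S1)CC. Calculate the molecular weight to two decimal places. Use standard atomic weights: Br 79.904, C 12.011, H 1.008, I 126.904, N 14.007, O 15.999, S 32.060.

244.26 g/mol

First, the molecular formula is C10H12O5S (counting implicit H from valence).
  C: 10 × 12.011 = 120.110
  H: 12 × 1.008 = 12.096
  O: 5 × 15.999 = 79.995
  S: 1 × 32.060 = 32.060
Sum: 10×12.011 + 12×1.008 + 5×15.999 + 1×32.060 = 244.261 → 244.26 g/mol.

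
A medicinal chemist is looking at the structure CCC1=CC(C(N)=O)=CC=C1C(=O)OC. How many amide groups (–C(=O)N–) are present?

1

The amide motif appears at heavy-atom position 6 in the SMILES.
Other groups present: 1 ester.
Amide count: 1.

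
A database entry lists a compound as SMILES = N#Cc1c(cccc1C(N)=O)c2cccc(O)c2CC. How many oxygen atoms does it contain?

2

Scan the SMILES for O atoms (remember two-letter symbols like Cl and Br are single atoms).
Oxygen count: 2.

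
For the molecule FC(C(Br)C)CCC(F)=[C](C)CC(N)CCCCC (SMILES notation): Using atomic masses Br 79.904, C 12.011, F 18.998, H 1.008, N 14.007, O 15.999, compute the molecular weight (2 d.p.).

First, the molecular formula is C15H28BrF2N (counting implicit H from valence).
  Br: 1 × 79.904 = 79.904
  C: 15 × 12.011 = 180.165
  F: 2 × 18.998 = 37.996
  H: 28 × 1.008 = 28.224
  N: 1 × 14.007 = 14.007
Sum: 1×79.904 + 15×12.011 + 2×18.998 + 28×1.008 + 1×14.007 = 340.296 → 340.30 g/mol.

340.30 g/mol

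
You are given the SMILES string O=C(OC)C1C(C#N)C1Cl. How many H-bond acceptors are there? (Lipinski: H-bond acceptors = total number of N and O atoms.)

3

N atoms: 1; O atoms: 2.
Lipinski HBA = 1 + 2 = 3.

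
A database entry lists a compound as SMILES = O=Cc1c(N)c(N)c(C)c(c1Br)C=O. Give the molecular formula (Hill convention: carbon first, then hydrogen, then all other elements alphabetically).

Walk through each heavy atom and fill implicit hydrogens from standard valence (C 4, N 3, O 2, S 2, halogen 1); for lowercase aromatic atoms, an aromatic c carries 1 H when it has two neighbours and 0 H with three, and aromatic n carries 0 H:
  atom 1: O, bond orders sum to 2 (valence 2) → 0 H
  atom 2: C, bond orders sum to 3 (valence 4) → 1 H
  atom 3: aromatic c, 3 neighbours → 0 H
  atom 4: aromatic c, 3 neighbours → 0 H
  atom 5: N, bond orders sum to 1 (valence 3) → 2 H
  atom 6: aromatic c, 3 neighbours → 0 H
  atom 7: N, bond orders sum to 1 (valence 3) → 2 H
  atom 8: aromatic c, 3 neighbours → 0 H
  atom 9: C, bond orders sum to 1 (valence 4) → 3 H
  atom 10: aromatic c, 3 neighbours → 0 H
  atom 11: aromatic c, 3 neighbours → 0 H
  atom 12: Br (halogen, monovalent) → 0 H
  atom 13: C, bond orders sum to 3 (valence 4) → 1 H
  atom 14: O, bond orders sum to 2 (valence 2) → 0 H
Totals → C:9, H:9, Br:1, N:2, O:2.
In Hill order: C9H9BrN2O2.

C9H9BrN2O2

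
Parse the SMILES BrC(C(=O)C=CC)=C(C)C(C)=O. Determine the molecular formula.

Walk through each heavy atom and fill implicit hydrogens from standard valence (C 4, N 3, O 2, S 2, halogen 1):
  atom 1: Br (halogen, monovalent) → 0 H
  atom 2: C, bond orders sum to 4 (valence 4) → 0 H
  atom 3: C, bond orders sum to 4 (valence 4) → 0 H
  atom 4: O, bond orders sum to 2 (valence 2) → 0 H
  atom 5: C, bond orders sum to 3 (valence 4) → 1 H
  atom 6: C, bond orders sum to 3 (valence 4) → 1 H
  atom 7: C, bond orders sum to 1 (valence 4) → 3 H
  atom 8: C, bond orders sum to 4 (valence 4) → 0 H
  atom 9: C, bond orders sum to 1 (valence 4) → 3 H
  atom 10: C, bond orders sum to 4 (valence 4) → 0 H
  atom 11: C, bond orders sum to 1 (valence 4) → 3 H
  atom 12: O, bond orders sum to 2 (valence 2) → 0 H
Totals → C:9, H:11, Br:1, O:2.
In Hill order: C9H11BrO2.

C9H11BrO2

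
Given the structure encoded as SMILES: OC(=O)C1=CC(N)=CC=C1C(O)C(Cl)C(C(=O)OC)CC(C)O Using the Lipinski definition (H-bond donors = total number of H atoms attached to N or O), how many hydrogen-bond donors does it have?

5

Donors: find every N or O and count the H atoms it carries.
  atom 1 (O): bond orders sum to 1 → 1 H
  atom 3 (O): bond orders sum to 2 → 0 H
  atom 7 (N): bond orders sum to 1 → 2 H
  atom 12 (O): bond orders sum to 1 → 1 H
  atom 17 (O): bond orders sum to 2 → 0 H
  atom 18 (O): bond orders sum to 2 → 0 H
  atom 23 (O): bond orders sum to 1 → 1 H
Lipinski HBD = 5.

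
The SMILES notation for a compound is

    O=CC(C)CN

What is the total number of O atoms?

1

Scan the SMILES for O atoms (remember two-letter symbols like Cl and Br are single atoms).
Oxygen count: 1.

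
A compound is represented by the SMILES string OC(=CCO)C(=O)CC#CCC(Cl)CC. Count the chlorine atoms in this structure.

Scan the SMILES for Cl atoms (remember two-letter symbols like Cl and Br are single atoms).
Chlorine count: 1.

1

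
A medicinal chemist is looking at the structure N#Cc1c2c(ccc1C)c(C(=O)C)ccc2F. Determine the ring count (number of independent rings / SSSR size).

In SMILES, each pair of matching ring-closure digits denotes one ring-closing bond; the number of such bonds equals the number of independent rings.
Ring-closure bonds here: 2.

2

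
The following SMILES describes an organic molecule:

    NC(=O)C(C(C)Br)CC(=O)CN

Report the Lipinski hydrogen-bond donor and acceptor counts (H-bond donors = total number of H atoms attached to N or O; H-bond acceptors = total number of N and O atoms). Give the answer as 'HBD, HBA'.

Donors: find every N or O and count the H atoms it carries.
  atom 1 (N): bond orders sum to 1 → 2 H
  atom 3 (O): bond orders sum to 2 → 0 H
  atom 10 (O): bond orders sum to 2 → 0 H
  atom 12 (N): bond orders sum to 1 → 2 H
Lipinski HBD = 4.
Acceptors: N atoms = 2, O atoms = 2 → HBA = 4.

4, 4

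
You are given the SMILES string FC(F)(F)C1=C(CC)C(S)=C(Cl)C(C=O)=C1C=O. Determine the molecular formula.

C11H8ClF3O2S

Walk through each heavy atom and fill implicit hydrogens from standard valence (C 4, N 3, O 2, S 2, halogen 1):
  atom 1: F (halogen, monovalent) → 0 H
  atom 2: C, bond orders sum to 4 (valence 4) → 0 H
  atom 3: F (halogen, monovalent) → 0 H
  atom 4: F (halogen, monovalent) → 0 H
  atom 5: C, bond orders sum to 4 (valence 4) → 0 H
  atom 6: C, bond orders sum to 4 (valence 4) → 0 H
  atom 7: C, bond orders sum to 2 (valence 4) → 2 H
  atom 8: C, bond orders sum to 1 (valence 4) → 3 H
  atom 9: C, bond orders sum to 4 (valence 4) → 0 H
  atom 10: S, bond orders sum to 1 (valence 2) → 1 H
  atom 11: C, bond orders sum to 4 (valence 4) → 0 H
  atom 12: Cl (halogen, monovalent) → 0 H
  atom 13: C, bond orders sum to 4 (valence 4) → 0 H
  atom 14: C, bond orders sum to 3 (valence 4) → 1 H
  atom 15: O, bond orders sum to 2 (valence 2) → 0 H
  atom 16: C, bond orders sum to 4 (valence 4) → 0 H
  atom 17: C, bond orders sum to 3 (valence 4) → 1 H
  atom 18: O, bond orders sum to 2 (valence 2) → 0 H
Totals → C:11, H:8, Cl:1, F:3, O:2, S:1.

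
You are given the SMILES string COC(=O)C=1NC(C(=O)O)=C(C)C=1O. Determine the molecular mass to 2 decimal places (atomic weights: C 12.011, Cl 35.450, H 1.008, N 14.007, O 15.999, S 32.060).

199.16 g/mol

First, the molecular formula is C8H9NO5 (counting implicit H from valence).
  C: 8 × 12.011 = 96.088
  H: 9 × 1.008 = 9.072
  N: 1 × 14.007 = 14.007
  O: 5 × 15.999 = 79.995
Sum: 8×12.011 + 9×1.008 + 1×14.007 + 5×15.999 = 199.162 → 199.16 g/mol.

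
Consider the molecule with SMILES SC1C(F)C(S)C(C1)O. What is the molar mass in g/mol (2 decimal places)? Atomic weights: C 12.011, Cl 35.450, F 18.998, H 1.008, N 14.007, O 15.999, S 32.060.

168.24 g/mol

First, the molecular formula is C5H9FOS2 (counting implicit H from valence).
  C: 5 × 12.011 = 60.055
  F: 1 × 18.998 = 18.998
  H: 9 × 1.008 = 9.072
  O: 1 × 15.999 = 15.999
  S: 2 × 32.060 = 64.120
Sum: 5×12.011 + 1×18.998 + 9×1.008 + 1×15.999 + 2×32.060 = 168.244 → 168.24 g/mol.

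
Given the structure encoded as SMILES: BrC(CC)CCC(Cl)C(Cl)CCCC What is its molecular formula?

Walk through each heavy atom and fill implicit hydrogens from standard valence (C 4, N 3, O 2, S 2, halogen 1):
  atom 1: Br (halogen, monovalent) → 0 H
  atom 2: C, bond orders sum to 3 (valence 4) → 1 H
  atom 3: C, bond orders sum to 2 (valence 4) → 2 H
  atom 4: C, bond orders sum to 1 (valence 4) → 3 H
  atom 5: C, bond orders sum to 2 (valence 4) → 2 H
  atom 6: C, bond orders sum to 2 (valence 4) → 2 H
  atom 7: C, bond orders sum to 3 (valence 4) → 1 H
  atom 8: Cl (halogen, monovalent) → 0 H
  atom 9: C, bond orders sum to 3 (valence 4) → 1 H
  atom 10: Cl (halogen, monovalent) → 0 H
  atom 11: C, bond orders sum to 2 (valence 4) → 2 H
  atom 12: C, bond orders sum to 2 (valence 4) → 2 H
  atom 13: C, bond orders sum to 2 (valence 4) → 2 H
  atom 14: C, bond orders sum to 1 (valence 4) → 3 H
Totals → C:11, H:21, Br:1, Cl:2.

C11H21BrCl2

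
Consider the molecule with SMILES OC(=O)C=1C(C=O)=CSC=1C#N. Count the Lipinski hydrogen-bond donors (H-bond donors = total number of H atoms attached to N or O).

1

Donors: find every N or O and count the H atoms it carries.
  atom 1 (O): bond orders sum to 1 → 1 H
  atom 3 (O): bond orders sum to 2 → 0 H
  atom 7 (O): bond orders sum to 2 → 0 H
  atom 12 (N): bond orders sum to 3 → 0 H
Lipinski HBD = 1.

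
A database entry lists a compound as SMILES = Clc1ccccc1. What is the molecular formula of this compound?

Walk through each heavy atom and fill implicit hydrogens from standard valence (C 4, N 3, O 2, S 2, halogen 1); for lowercase aromatic atoms, an aromatic c carries 1 H when it has two neighbours and 0 H with three, and aromatic n carries 0 H:
  atom 1: Cl (halogen, monovalent) → 0 H
  atom 2: aromatic c, 3 neighbours → 0 H
  atom 3: aromatic c, 2 neighbours → 1 H
  atom 4: aromatic c, 2 neighbours → 1 H
  atom 5: aromatic c, 2 neighbours → 1 H
  atom 6: aromatic c, 2 neighbours → 1 H
  atom 7: aromatic c, 2 neighbours → 1 H
Totals → C:6, H:5, Cl:1.

C6H5Cl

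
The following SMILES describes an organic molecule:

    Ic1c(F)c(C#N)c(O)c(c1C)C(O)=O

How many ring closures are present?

1

In SMILES, each pair of matching ring-closure digits denotes one ring-closing bond; the number of such bonds equals the number of independent rings.
Ring-closure bonds here: 1.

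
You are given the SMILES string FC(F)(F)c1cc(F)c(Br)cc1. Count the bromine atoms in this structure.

Scan the SMILES for Br atoms (remember two-letter symbols like Cl and Br are single atoms).
Bromine count: 1.

1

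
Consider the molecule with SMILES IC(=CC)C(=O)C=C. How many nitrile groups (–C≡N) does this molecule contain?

Scan the SMILES for the nitrile motif — none present.
Groups that are present: 2 alkene, 1 ketone.

0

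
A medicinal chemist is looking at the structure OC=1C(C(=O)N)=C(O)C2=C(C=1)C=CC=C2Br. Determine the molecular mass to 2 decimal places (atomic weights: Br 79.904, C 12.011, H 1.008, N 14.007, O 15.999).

282.09 g/mol

First, the molecular formula is C11H8BrNO3 (counting implicit H from valence).
  Br: 1 × 79.904 = 79.904
  C: 11 × 12.011 = 132.121
  H: 8 × 1.008 = 8.064
  N: 1 × 14.007 = 14.007
  O: 3 × 15.999 = 47.997
Sum: 1×79.904 + 11×12.011 + 8×1.008 + 1×14.007 + 3×15.999 = 282.093 → 282.09 g/mol.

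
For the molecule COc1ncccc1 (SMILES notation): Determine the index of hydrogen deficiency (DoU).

Molecular formula: C6H7NO.
DoU = (2C + 2 + N − H − X) / 2, where X is the halogen count and O/S are ignored.
    = (2·6 + 2 + 1 − 7 − 0) / 2 = 8 / 2 = 4.

4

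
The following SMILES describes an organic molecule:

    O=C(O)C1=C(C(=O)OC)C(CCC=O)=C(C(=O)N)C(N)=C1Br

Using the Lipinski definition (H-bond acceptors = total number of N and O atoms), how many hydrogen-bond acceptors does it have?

8

N atoms: 2; O atoms: 6.
Lipinski HBA = 2 + 6 = 8.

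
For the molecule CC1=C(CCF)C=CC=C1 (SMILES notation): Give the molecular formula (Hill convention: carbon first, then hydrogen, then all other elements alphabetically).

Walk through each heavy atom and fill implicit hydrogens from standard valence (C 4, N 3, O 2, S 2, halogen 1):
  atom 1: C, bond orders sum to 1 (valence 4) → 3 H
  atom 2: C, bond orders sum to 4 (valence 4) → 0 H
  atom 3: C, bond orders sum to 4 (valence 4) → 0 H
  atom 4: C, bond orders sum to 2 (valence 4) → 2 H
  atom 5: C, bond orders sum to 2 (valence 4) → 2 H
  atom 6: F (halogen, monovalent) → 0 H
  atom 7: C, bond orders sum to 3 (valence 4) → 1 H
  atom 8: C, bond orders sum to 3 (valence 4) → 1 H
  atom 9: C, bond orders sum to 3 (valence 4) → 1 H
  atom 10: C, bond orders sum to 3 (valence 4) → 1 H
Totals → C:9, H:11, F:1.
In Hill order: C9H11F.

C9H11F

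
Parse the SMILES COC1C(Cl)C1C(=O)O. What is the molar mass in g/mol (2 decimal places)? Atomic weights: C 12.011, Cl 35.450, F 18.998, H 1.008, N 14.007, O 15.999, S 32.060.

150.56 g/mol

First, the molecular formula is C5H7ClO3 (counting implicit H from valence).
  C: 5 × 12.011 = 60.055
  Cl: 1 × 35.450 = 35.450
  H: 7 × 1.008 = 7.056
  O: 3 × 15.999 = 47.997
Sum: 5×12.011 + 1×35.450 + 7×1.008 + 3×15.999 = 150.558 → 150.56 g/mol.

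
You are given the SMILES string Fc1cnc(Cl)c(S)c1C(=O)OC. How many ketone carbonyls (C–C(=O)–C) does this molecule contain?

0

Scan the SMILES for the ketone motif — none present.
Groups that are present: 1 ester, 1 thiol.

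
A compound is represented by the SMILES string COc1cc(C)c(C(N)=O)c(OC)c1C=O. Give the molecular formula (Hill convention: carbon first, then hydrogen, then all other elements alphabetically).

C11H13NO4

Walk through each heavy atom and fill implicit hydrogens from standard valence (C 4, N 3, O 2, S 2, halogen 1); for lowercase aromatic atoms, an aromatic c carries 1 H when it has two neighbours and 0 H with three, and aromatic n carries 0 H:
  atom 1: C, bond orders sum to 1 (valence 4) → 3 H
  atom 2: O, bond orders sum to 2 (valence 2) → 0 H
  atom 3: aromatic c, 3 neighbours → 0 H
  atom 4: aromatic c, 2 neighbours → 1 H
  atom 5: aromatic c, 3 neighbours → 0 H
  atom 6: C, bond orders sum to 1 (valence 4) → 3 H
  atom 7: aromatic c, 3 neighbours → 0 H
  atom 8: C, bond orders sum to 4 (valence 4) → 0 H
  atom 9: N, bond orders sum to 1 (valence 3) → 2 H
  atom 10: O, bond orders sum to 2 (valence 2) → 0 H
  atom 11: aromatic c, 3 neighbours → 0 H
  atom 12: O, bond orders sum to 2 (valence 2) → 0 H
  atom 13: C, bond orders sum to 1 (valence 4) → 3 H
  atom 14: aromatic c, 3 neighbours → 0 H
  atom 15: C, bond orders sum to 3 (valence 4) → 1 H
  atom 16: O, bond orders sum to 2 (valence 2) → 0 H
Totals → C:11, H:13, N:1, O:4.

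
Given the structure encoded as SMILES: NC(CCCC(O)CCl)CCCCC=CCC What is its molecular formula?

C14H28ClNO

Walk through each heavy atom and fill implicit hydrogens from standard valence (C 4, N 3, O 2, S 2, halogen 1):
  atom 1: N, bond orders sum to 1 (valence 3) → 2 H
  atom 2: C, bond orders sum to 3 (valence 4) → 1 H
  atom 3: C, bond orders sum to 2 (valence 4) → 2 H
  atom 4: C, bond orders sum to 2 (valence 4) → 2 H
  atom 5: C, bond orders sum to 2 (valence 4) → 2 H
  atom 6: C, bond orders sum to 3 (valence 4) → 1 H
  atom 7: O, bond orders sum to 1 (valence 2) → 1 H
  atom 8: C, bond orders sum to 2 (valence 4) → 2 H
  atom 9: Cl (halogen, monovalent) → 0 H
  atom 10: C, bond orders sum to 2 (valence 4) → 2 H
  atom 11: C, bond orders sum to 2 (valence 4) → 2 H
  atom 12: C, bond orders sum to 2 (valence 4) → 2 H
  atom 13: C, bond orders sum to 2 (valence 4) → 2 H
  atom 14: C, bond orders sum to 3 (valence 4) → 1 H
  atom 15: C, bond orders sum to 3 (valence 4) → 1 H
  atom 16: C, bond orders sum to 2 (valence 4) → 2 H
  atom 17: C, bond orders sum to 1 (valence 4) → 3 H
Totals → C:14, H:28, Cl:1, N:1, O:1.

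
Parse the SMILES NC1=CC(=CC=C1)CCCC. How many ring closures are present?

In SMILES, each pair of matching ring-closure digits denotes one ring-closing bond; the number of such bonds equals the number of independent rings.
Ring-closure bonds here: 1.

1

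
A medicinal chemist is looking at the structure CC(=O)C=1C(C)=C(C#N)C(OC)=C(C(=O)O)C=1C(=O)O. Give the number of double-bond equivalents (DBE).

9

Degree of unsaturation = (number of rings) + (number of π bonds).
Ring closures in the SMILES: 1.
π bonds: 6 double bonds (each 1 DoU), 1 triple bond (each 2 DoU) → 8 DoU from unsaturation.
Total DoU = 1 + 8 = 9.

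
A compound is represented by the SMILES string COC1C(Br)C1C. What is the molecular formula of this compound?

C5H9BrO

Walk through each heavy atom and fill implicit hydrogens from standard valence (C 4, N 3, O 2, S 2, halogen 1):
  atom 1: C, bond orders sum to 1 (valence 4) → 3 H
  atom 2: O, bond orders sum to 2 (valence 2) → 0 H
  atom 3: C, bond orders sum to 3 (valence 4) → 1 H
  atom 4: C, bond orders sum to 3 (valence 4) → 1 H
  atom 5: Br (halogen, monovalent) → 0 H
  atom 6: C, bond orders sum to 3 (valence 4) → 1 H
  atom 7: C, bond orders sum to 1 (valence 4) → 3 H
Totals → C:5, H:9, Br:1, O:1.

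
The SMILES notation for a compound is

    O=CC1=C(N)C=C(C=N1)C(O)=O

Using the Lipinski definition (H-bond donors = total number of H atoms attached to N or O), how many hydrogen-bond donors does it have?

Donors: find every N or O and count the H atoms it carries.
  atom 1 (O): bond orders sum to 2 → 0 H
  atom 5 (N): bond orders sum to 1 → 2 H
  atom 9 (N): bond orders sum to 3 → 0 H
  atom 11 (O): bond orders sum to 1 → 1 H
  atom 12 (O): bond orders sum to 2 → 0 H
Lipinski HBD = 3.

3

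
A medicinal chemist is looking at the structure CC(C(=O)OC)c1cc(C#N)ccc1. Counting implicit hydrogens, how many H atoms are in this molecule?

11

Walk through each heavy atom and fill implicit hydrogens from standard valence (C 4, N 3, O 2, S 2, halogen 1); for lowercase aromatic atoms, an aromatic c carries 1 H when it has two neighbours and 0 H with three, and aromatic n carries 0 H:
  atom 1: C, bond orders sum to 1 (valence 4) → 3 H
  atom 2: C, bond orders sum to 3 (valence 4) → 1 H
  atom 3: C, bond orders sum to 4 (valence 4) → 0 H
  atom 4: O, bond orders sum to 2 (valence 2) → 0 H
  atom 5: O, bond orders sum to 2 (valence 2) → 0 H
  atom 6: C, bond orders sum to 1 (valence 4) → 3 H
  atom 7: aromatic c, 3 neighbours → 0 H
  atom 8: aromatic c, 2 neighbours → 1 H
  atom 9: aromatic c, 3 neighbours → 0 H
  atom 10: C, bond orders sum to 4 (valence 4) → 0 H
  atom 11: N, bond orders sum to 3 (valence 3) → 0 H
  atom 12: aromatic c, 2 neighbours → 1 H
  atom 13: aromatic c, 2 neighbours → 1 H
  atom 14: aromatic c, 2 neighbours → 1 H
Total hydrogens: 11.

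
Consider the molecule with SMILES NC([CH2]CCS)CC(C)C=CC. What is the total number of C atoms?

10

Count every carbon token in the SMILES (each C, including those in ring-closure positions and inside branches).
Carbon count: 10.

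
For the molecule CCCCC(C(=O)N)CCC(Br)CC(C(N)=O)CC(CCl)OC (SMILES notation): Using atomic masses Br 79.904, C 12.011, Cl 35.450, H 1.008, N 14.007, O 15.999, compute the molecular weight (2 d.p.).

First, the molecular formula is C16H30BrClN2O3 (counting implicit H from valence).
  Br: 1 × 79.904 = 79.904
  C: 16 × 12.011 = 192.176
  Cl: 1 × 35.450 = 35.450
  H: 30 × 1.008 = 30.240
  N: 2 × 14.007 = 28.014
  O: 3 × 15.999 = 47.997
Sum: 1×79.904 + 16×12.011 + 1×35.450 + 30×1.008 + 2×14.007 + 3×15.999 = 413.781 → 413.78 g/mol.

413.78 g/mol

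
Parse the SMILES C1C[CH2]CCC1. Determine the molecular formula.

Walk through each heavy atom and fill implicit hydrogens from standard valence (C 4, N 3, O 2, S 2, halogen 1):
  atom 1: C, bond orders sum to 2 (valence 4) → 2 H
  atom 2: C, bond orders sum to 2 (valence 4) → 2 H
  atom 3: C with explicit H count 2
  atom 4: C, bond orders sum to 2 (valence 4) → 2 H
  atom 5: C, bond orders sum to 2 (valence 4) → 2 H
  atom 6: C, bond orders sum to 2 (valence 4) → 2 H
Totals → C:6, H:12.

C6H12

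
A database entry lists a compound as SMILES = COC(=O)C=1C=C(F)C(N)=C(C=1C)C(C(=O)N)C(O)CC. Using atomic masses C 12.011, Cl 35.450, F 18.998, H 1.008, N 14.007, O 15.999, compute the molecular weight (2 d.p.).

298.31 g/mol

First, the molecular formula is C14H19FN2O4 (counting implicit H from valence).
  C: 14 × 12.011 = 168.154
  F: 1 × 18.998 = 18.998
  H: 19 × 1.008 = 19.152
  N: 2 × 14.007 = 28.014
  O: 4 × 15.999 = 63.996
Sum: 14×12.011 + 1×18.998 + 19×1.008 + 2×14.007 + 4×15.999 = 298.314 → 298.31 g/mol.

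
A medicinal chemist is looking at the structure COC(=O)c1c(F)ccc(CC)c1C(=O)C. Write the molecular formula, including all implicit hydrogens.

Walk through each heavy atom and fill implicit hydrogens from standard valence (C 4, N 3, O 2, S 2, halogen 1); for lowercase aromatic atoms, an aromatic c carries 1 H when it has two neighbours and 0 H with three, and aromatic n carries 0 H:
  atom 1: C, bond orders sum to 1 (valence 4) → 3 H
  atom 2: O, bond orders sum to 2 (valence 2) → 0 H
  atom 3: C, bond orders sum to 4 (valence 4) → 0 H
  atom 4: O, bond orders sum to 2 (valence 2) → 0 H
  atom 5: aromatic c, 3 neighbours → 0 H
  atom 6: aromatic c, 3 neighbours → 0 H
  atom 7: F (halogen, monovalent) → 0 H
  atom 8: aromatic c, 2 neighbours → 1 H
  atom 9: aromatic c, 2 neighbours → 1 H
  atom 10: aromatic c, 3 neighbours → 0 H
  atom 11: C, bond orders sum to 2 (valence 4) → 2 H
  atom 12: C, bond orders sum to 1 (valence 4) → 3 H
  atom 13: aromatic c, 3 neighbours → 0 H
  atom 14: C, bond orders sum to 4 (valence 4) → 0 H
  atom 15: O, bond orders sum to 2 (valence 2) → 0 H
  atom 16: C, bond orders sum to 1 (valence 4) → 3 H
Totals → C:12, H:13, F:1, O:3.

C12H13FO3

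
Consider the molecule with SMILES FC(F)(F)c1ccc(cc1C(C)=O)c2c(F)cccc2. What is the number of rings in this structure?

2

In SMILES, each pair of matching ring-closure digits denotes one ring-closing bond; the number of such bonds equals the number of independent rings.
Ring-closure bonds here: 2.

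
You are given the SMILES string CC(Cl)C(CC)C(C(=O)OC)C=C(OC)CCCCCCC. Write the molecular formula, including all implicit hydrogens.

Walk through each heavy atom and fill implicit hydrogens from standard valence (C 4, N 3, O 2, S 2, halogen 1):
  atom 1: C, bond orders sum to 1 (valence 4) → 3 H
  atom 2: C, bond orders sum to 3 (valence 4) → 1 H
  atom 3: Cl (halogen, monovalent) → 0 H
  atom 4: C, bond orders sum to 3 (valence 4) → 1 H
  atom 5: C, bond orders sum to 2 (valence 4) → 2 H
  atom 6: C, bond orders sum to 1 (valence 4) → 3 H
  atom 7: C, bond orders sum to 3 (valence 4) → 1 H
  atom 8: C, bond orders sum to 4 (valence 4) → 0 H
  atom 9: O, bond orders sum to 2 (valence 2) → 0 H
  atom 10: O, bond orders sum to 2 (valence 2) → 0 H
  atom 11: C, bond orders sum to 1 (valence 4) → 3 H
  atom 12: C, bond orders sum to 3 (valence 4) → 1 H
  atom 13: C, bond orders sum to 4 (valence 4) → 0 H
  atom 14: O, bond orders sum to 2 (valence 2) → 0 H
  atom 15: C, bond orders sum to 1 (valence 4) → 3 H
  atom 16: C, bond orders sum to 2 (valence 4) → 2 H
  atom 17: C, bond orders sum to 2 (valence 4) → 2 H
  atom 18: C, bond orders sum to 2 (valence 4) → 2 H
  atom 19: C, bond orders sum to 2 (valence 4) → 2 H
  atom 20: C, bond orders sum to 2 (valence 4) → 2 H
  atom 21: C, bond orders sum to 2 (valence 4) → 2 H
  atom 22: C, bond orders sum to 1 (valence 4) → 3 H
Totals → C:18, H:33, Cl:1, O:3.

C18H33ClO3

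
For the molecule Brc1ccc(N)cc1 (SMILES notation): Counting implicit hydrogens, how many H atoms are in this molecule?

Walk through each heavy atom and fill implicit hydrogens from standard valence (C 4, N 3, O 2, S 2, halogen 1); for lowercase aromatic atoms, an aromatic c carries 1 H when it has two neighbours and 0 H with three, and aromatic n carries 0 H:
  atom 1: Br (halogen, monovalent) → 0 H
  atom 2: aromatic c, 3 neighbours → 0 H
  atom 3: aromatic c, 2 neighbours → 1 H
  atom 4: aromatic c, 2 neighbours → 1 H
  atom 5: aromatic c, 3 neighbours → 0 H
  atom 6: N, bond orders sum to 1 (valence 3) → 2 H
  atom 7: aromatic c, 2 neighbours → 1 H
  atom 8: aromatic c, 2 neighbours → 1 H
Total hydrogens: 6.

6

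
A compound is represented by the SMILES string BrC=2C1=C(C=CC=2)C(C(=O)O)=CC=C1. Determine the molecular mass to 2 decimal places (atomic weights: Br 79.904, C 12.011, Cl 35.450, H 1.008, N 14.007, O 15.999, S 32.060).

First, the molecular formula is C11H7BrO2 (counting implicit H from valence).
  Br: 1 × 79.904 = 79.904
  C: 11 × 12.011 = 132.121
  H: 7 × 1.008 = 7.056
  O: 2 × 15.999 = 31.998
Sum: 1×79.904 + 11×12.011 + 7×1.008 + 2×15.999 = 251.079 → 251.08 g/mol.

251.08 g/mol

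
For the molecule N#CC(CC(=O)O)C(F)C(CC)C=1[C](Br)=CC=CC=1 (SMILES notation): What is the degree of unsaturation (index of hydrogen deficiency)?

7

Degree of unsaturation = (number of rings) + (number of π bonds).
Ring closures in the SMILES: 1.
π bonds: 4 double bonds (each 1 DoU), 1 triple bond (each 2 DoU) → 6 DoU from unsaturation.
Total DoU = 1 + 6 = 7.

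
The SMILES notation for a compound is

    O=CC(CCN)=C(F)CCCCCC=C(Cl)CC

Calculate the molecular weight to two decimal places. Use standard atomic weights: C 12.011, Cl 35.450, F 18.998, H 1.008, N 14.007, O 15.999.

275.79 g/mol

First, the molecular formula is C14H23ClFNO (counting implicit H from valence).
  C: 14 × 12.011 = 168.154
  Cl: 1 × 35.450 = 35.450
  F: 1 × 18.998 = 18.998
  H: 23 × 1.008 = 23.184
  N: 1 × 14.007 = 14.007
  O: 1 × 15.999 = 15.999
Sum: 14×12.011 + 1×35.450 + 1×18.998 + 23×1.008 + 1×14.007 + 1×15.999 = 275.792 → 275.79 g/mol.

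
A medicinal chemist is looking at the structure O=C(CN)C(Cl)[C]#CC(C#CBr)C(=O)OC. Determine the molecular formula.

Walk through each heavy atom and fill implicit hydrogens from standard valence (C 4, N 3, O 2, S 2, halogen 1):
  atom 1: O, bond orders sum to 2 (valence 2) → 0 H
  atom 2: C, bond orders sum to 4 (valence 4) → 0 H
  atom 3: C, bond orders sum to 2 (valence 4) → 2 H
  atom 4: N, bond orders sum to 1 (valence 3) → 2 H
  atom 5: C, bond orders sum to 3 (valence 4) → 1 H
  atom 6: Cl (halogen, monovalent) → 0 H
  atom 7: C with explicit H count 0
  atom 8: C, bond orders sum to 4 (valence 4) → 0 H
  atom 9: C, bond orders sum to 3 (valence 4) → 1 H
  atom 10: C, bond orders sum to 4 (valence 4) → 0 H
  atom 11: C, bond orders sum to 4 (valence 4) → 0 H
  atom 12: Br (halogen, monovalent) → 0 H
  atom 13: C, bond orders sum to 4 (valence 4) → 0 H
  atom 14: O, bond orders sum to 2 (valence 2) → 0 H
  atom 15: O, bond orders sum to 2 (valence 2) → 0 H
  atom 16: C, bond orders sum to 1 (valence 4) → 3 H
Totals → C:10, H:9, Br:1, Cl:1, N:1, O:3.
In Hill order: C10H9BrClNO3.

C10H9BrClNO3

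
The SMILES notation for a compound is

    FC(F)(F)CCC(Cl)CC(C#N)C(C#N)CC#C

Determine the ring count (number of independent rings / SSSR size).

In SMILES, each pair of matching ring-closure digits denotes one ring-closing bond; the number of such bonds equals the number of independent rings.
Ring-closure bonds here: 0.

0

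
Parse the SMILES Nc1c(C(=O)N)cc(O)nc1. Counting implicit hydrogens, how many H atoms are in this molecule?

7

Walk through each heavy atom and fill implicit hydrogens from standard valence (C 4, N 3, O 2, S 2, halogen 1); for lowercase aromatic atoms, an aromatic c carries 1 H when it has two neighbours and 0 H with three, and aromatic n carries 0 H:
  atom 1: N, bond orders sum to 1 (valence 3) → 2 H
  atom 2: aromatic c, 3 neighbours → 0 H
  atom 3: aromatic c, 3 neighbours → 0 H
  atom 4: C, bond orders sum to 4 (valence 4) → 0 H
  atom 5: O, bond orders sum to 2 (valence 2) → 0 H
  atom 6: N, bond orders sum to 1 (valence 3) → 2 H
  atom 7: aromatic c, 2 neighbours → 1 H
  atom 8: aromatic c, 3 neighbours → 0 H
  atom 9: O, bond orders sum to 1 (valence 2) → 1 H
  atom 10: aromatic n, 2 neighbours → 0 H
  atom 11: aromatic c, 2 neighbours → 1 H
Total hydrogens: 7.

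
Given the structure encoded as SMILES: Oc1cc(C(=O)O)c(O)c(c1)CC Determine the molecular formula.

C9H10O4

Walk through each heavy atom and fill implicit hydrogens from standard valence (C 4, N 3, O 2, S 2, halogen 1); for lowercase aromatic atoms, an aromatic c carries 1 H when it has two neighbours and 0 H with three, and aromatic n carries 0 H:
  atom 1: O, bond orders sum to 1 (valence 2) → 1 H
  atom 2: aromatic c, 3 neighbours → 0 H
  atom 3: aromatic c, 2 neighbours → 1 H
  atom 4: aromatic c, 3 neighbours → 0 H
  atom 5: C, bond orders sum to 4 (valence 4) → 0 H
  atom 6: O, bond orders sum to 2 (valence 2) → 0 H
  atom 7: O, bond orders sum to 1 (valence 2) → 1 H
  atom 8: aromatic c, 3 neighbours → 0 H
  atom 9: O, bond orders sum to 1 (valence 2) → 1 H
  atom 10: aromatic c, 3 neighbours → 0 H
  atom 11: aromatic c, 2 neighbours → 1 H
  atom 12: C, bond orders sum to 2 (valence 4) → 2 H
  atom 13: C, bond orders sum to 1 (valence 4) → 3 H
Totals → C:9, H:10, O:4.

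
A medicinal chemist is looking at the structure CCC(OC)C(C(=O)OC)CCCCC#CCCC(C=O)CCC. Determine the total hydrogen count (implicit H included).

34

Walk through each heavy atom and fill implicit hydrogens from standard valence (C 4, N 3, O 2, S 2, halogen 1):
  atom 1: C, bond orders sum to 1 (valence 4) → 3 H
  atom 2: C, bond orders sum to 2 (valence 4) → 2 H
  atom 3: C, bond orders sum to 3 (valence 4) → 1 H
  atom 4: O, bond orders sum to 2 (valence 2) → 0 H
  atom 5: C, bond orders sum to 1 (valence 4) → 3 H
  atom 6: C, bond orders sum to 3 (valence 4) → 1 H
  atom 7: C, bond orders sum to 4 (valence 4) → 0 H
  atom 8: O, bond orders sum to 2 (valence 2) → 0 H
  atom 9: O, bond orders sum to 2 (valence 2) → 0 H
  atom 10: C, bond orders sum to 1 (valence 4) → 3 H
  atom 11: C, bond orders sum to 2 (valence 4) → 2 H
  atom 12: C, bond orders sum to 2 (valence 4) → 2 H
  atom 13: C, bond orders sum to 2 (valence 4) → 2 H
  atom 14: C, bond orders sum to 2 (valence 4) → 2 H
  atom 15: C, bond orders sum to 4 (valence 4) → 0 H
  atom 16: C, bond orders sum to 4 (valence 4) → 0 H
  atom 17: C, bond orders sum to 2 (valence 4) → 2 H
  atom 18: C, bond orders sum to 2 (valence 4) → 2 H
  atom 19: C, bond orders sum to 3 (valence 4) → 1 H
  atom 20: C, bond orders sum to 3 (valence 4) → 1 H
  atom 21: O, bond orders sum to 2 (valence 2) → 0 H
  atom 22: C, bond orders sum to 2 (valence 4) → 2 H
  atom 23: C, bond orders sum to 2 (valence 4) → 2 H
  atom 24: C, bond orders sum to 1 (valence 4) → 3 H
Total hydrogens: 34.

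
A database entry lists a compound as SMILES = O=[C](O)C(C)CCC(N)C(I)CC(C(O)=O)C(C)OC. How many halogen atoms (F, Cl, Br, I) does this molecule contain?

1

Halogen atoms appear at heavy-atom position 11 (1×I).
Other groups present: 2 carboxylic acid, 1 ether, 1 primary amine.
Halogen count: 1.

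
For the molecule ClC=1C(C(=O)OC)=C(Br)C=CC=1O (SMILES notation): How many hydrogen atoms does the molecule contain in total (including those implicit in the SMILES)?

Walk through each heavy atom and fill implicit hydrogens from standard valence (C 4, N 3, O 2, S 2, halogen 1):
  atom 1: Cl (halogen, monovalent) → 0 H
  atom 2: C, bond orders sum to 4 (valence 4) → 0 H
  atom 3: C, bond orders sum to 4 (valence 4) → 0 H
  atom 4: C, bond orders sum to 4 (valence 4) → 0 H
  atom 5: O, bond orders sum to 2 (valence 2) → 0 H
  atom 6: O, bond orders sum to 2 (valence 2) → 0 H
  atom 7: C, bond orders sum to 1 (valence 4) → 3 H
  atom 8: C, bond orders sum to 4 (valence 4) → 0 H
  atom 9: Br (halogen, monovalent) → 0 H
  atom 10: C, bond orders sum to 3 (valence 4) → 1 H
  atom 11: C, bond orders sum to 3 (valence 4) → 1 H
  atom 12: C, bond orders sum to 4 (valence 4) → 0 H
  atom 13: O, bond orders sum to 1 (valence 2) → 1 H
Total hydrogens: 6.

6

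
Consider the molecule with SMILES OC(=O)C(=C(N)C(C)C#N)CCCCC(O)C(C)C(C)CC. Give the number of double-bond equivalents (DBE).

Degree of unsaturation = (number of rings) + (number of π bonds).
Ring closures in the SMILES: 0.
π bonds: 2 double bonds (each 1 DoU), 1 triple bond (each 2 DoU) → 4 DoU from unsaturation.
Total DoU = 0 + 4 = 4.

4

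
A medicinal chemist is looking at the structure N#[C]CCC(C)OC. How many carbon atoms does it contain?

Count every carbon token in the SMILES (each C, including those in ring-closure positions and inside branches).
Carbon count: 6.

6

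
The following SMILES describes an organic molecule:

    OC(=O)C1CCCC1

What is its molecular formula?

Walk through each heavy atom and fill implicit hydrogens from standard valence (C 4, N 3, O 2, S 2, halogen 1):
  atom 1: O, bond orders sum to 1 (valence 2) → 1 H
  atom 2: C, bond orders sum to 4 (valence 4) → 0 H
  atom 3: O, bond orders sum to 2 (valence 2) → 0 H
  atom 4: C, bond orders sum to 3 (valence 4) → 1 H
  atom 5: C, bond orders sum to 2 (valence 4) → 2 H
  atom 6: C, bond orders sum to 2 (valence 4) → 2 H
  atom 7: C, bond orders sum to 2 (valence 4) → 2 H
  atom 8: C, bond orders sum to 2 (valence 4) → 2 H
Totals → C:6, H:10, O:2.
In Hill order: C6H10O2.

C6H10O2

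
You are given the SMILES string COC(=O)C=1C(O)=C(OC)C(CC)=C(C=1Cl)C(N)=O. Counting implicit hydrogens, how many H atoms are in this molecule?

14

Walk through each heavy atom and fill implicit hydrogens from standard valence (C 4, N 3, O 2, S 2, halogen 1):
  atom 1: C, bond orders sum to 1 (valence 4) → 3 H
  atom 2: O, bond orders sum to 2 (valence 2) → 0 H
  atom 3: C, bond orders sum to 4 (valence 4) → 0 H
  atom 4: O, bond orders sum to 2 (valence 2) → 0 H
  atom 5: C, bond orders sum to 4 (valence 4) → 0 H
  atom 6: C, bond orders sum to 4 (valence 4) → 0 H
  atom 7: O, bond orders sum to 1 (valence 2) → 1 H
  atom 8: C, bond orders sum to 4 (valence 4) → 0 H
  atom 9: O, bond orders sum to 2 (valence 2) → 0 H
  atom 10: C, bond orders sum to 1 (valence 4) → 3 H
  atom 11: C, bond orders sum to 4 (valence 4) → 0 H
  atom 12: C, bond orders sum to 2 (valence 4) → 2 H
  atom 13: C, bond orders sum to 1 (valence 4) → 3 H
  atom 14: C, bond orders sum to 4 (valence 4) → 0 H
  atom 15: C, bond orders sum to 4 (valence 4) → 0 H
  atom 16: Cl (halogen, monovalent) → 0 H
  atom 17: C, bond orders sum to 4 (valence 4) → 0 H
  atom 18: N, bond orders sum to 1 (valence 3) → 2 H
  atom 19: O, bond orders sum to 2 (valence 2) → 0 H
Total hydrogens: 14.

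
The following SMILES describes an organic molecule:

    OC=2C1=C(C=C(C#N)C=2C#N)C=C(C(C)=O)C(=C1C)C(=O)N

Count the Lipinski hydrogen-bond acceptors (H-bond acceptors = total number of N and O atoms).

N atoms: 3; O atoms: 3.
Lipinski HBA = 3 + 3 = 6.

6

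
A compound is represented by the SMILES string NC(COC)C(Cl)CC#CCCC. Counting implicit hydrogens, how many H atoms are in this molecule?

Walk through each heavy atom and fill implicit hydrogens from standard valence (C 4, N 3, O 2, S 2, halogen 1):
  atom 1: N, bond orders sum to 1 (valence 3) → 2 H
  atom 2: C, bond orders sum to 3 (valence 4) → 1 H
  atom 3: C, bond orders sum to 2 (valence 4) → 2 H
  atom 4: O, bond orders sum to 2 (valence 2) → 0 H
  atom 5: C, bond orders sum to 1 (valence 4) → 3 H
  atom 6: C, bond orders sum to 3 (valence 4) → 1 H
  atom 7: Cl (halogen, monovalent) → 0 H
  atom 8: C, bond orders sum to 2 (valence 4) → 2 H
  atom 9: C, bond orders sum to 4 (valence 4) → 0 H
  atom 10: C, bond orders sum to 4 (valence 4) → 0 H
  atom 11: C, bond orders sum to 2 (valence 4) → 2 H
  atom 12: C, bond orders sum to 2 (valence 4) → 2 H
  atom 13: C, bond orders sum to 1 (valence 4) → 3 H
Total hydrogens: 18.

18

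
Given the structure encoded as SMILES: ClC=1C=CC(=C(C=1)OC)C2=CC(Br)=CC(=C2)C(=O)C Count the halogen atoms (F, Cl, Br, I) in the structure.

2

Halogen atoms appear at heavy-atom positions 1, 13 (1×Br, 1×Cl).
Other groups present: 1 ether, 1 ketone.
Halogen count: 2.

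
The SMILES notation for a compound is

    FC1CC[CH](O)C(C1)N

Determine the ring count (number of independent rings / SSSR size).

In SMILES, each pair of matching ring-closure digits denotes one ring-closing bond; the number of such bonds equals the number of independent rings.
Ring-closure bonds here: 1.

1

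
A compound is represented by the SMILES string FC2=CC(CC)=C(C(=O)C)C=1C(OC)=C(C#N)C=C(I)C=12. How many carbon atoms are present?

16

Count every carbon token in the SMILES (each C, including those in ring-closure positions and inside branches).
Carbon count: 16.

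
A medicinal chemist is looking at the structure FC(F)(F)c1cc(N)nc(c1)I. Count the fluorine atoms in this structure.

Scan the SMILES for F atoms (remember two-letter symbols like Cl and Br are single atoms).
Fluorine count: 3.

3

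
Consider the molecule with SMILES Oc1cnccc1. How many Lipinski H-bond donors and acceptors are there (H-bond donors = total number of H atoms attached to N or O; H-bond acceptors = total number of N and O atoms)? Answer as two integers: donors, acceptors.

1, 2

Donors: find every N or O and count the H atoms it carries.
  atom 1 (O): bond orders sum to 1 → 1 H
  atom 4 (N): bond orders sum to 3 → 0 H
Lipinski HBD = 1.
Acceptors: N atoms = 1, O atoms = 1 → HBA = 2.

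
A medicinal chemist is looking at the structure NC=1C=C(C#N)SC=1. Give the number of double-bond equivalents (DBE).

Degree of unsaturation = (number of rings) + (number of π bonds).
Ring closures in the SMILES: 1.
π bonds: 2 double bonds (each 1 DoU), 1 triple bond (each 2 DoU) → 4 DoU from unsaturation.
Total DoU = 1 + 4 = 5.

5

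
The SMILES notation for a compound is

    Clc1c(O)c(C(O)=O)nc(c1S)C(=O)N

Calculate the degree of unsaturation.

Molecular formula: C7H5ClN2O4S.
DoU = (2C + 2 + N − H − X) / 2, where X is the halogen count and O/S are ignored.
    = (2·7 + 2 + 2 − 5 − 1) / 2 = 12 / 2 = 6.

6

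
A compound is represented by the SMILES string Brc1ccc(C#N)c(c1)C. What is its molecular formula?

C8H6BrN

Walk through each heavy atom and fill implicit hydrogens from standard valence (C 4, N 3, O 2, S 2, halogen 1); for lowercase aromatic atoms, an aromatic c carries 1 H when it has two neighbours and 0 H with three, and aromatic n carries 0 H:
  atom 1: Br (halogen, monovalent) → 0 H
  atom 2: aromatic c, 3 neighbours → 0 H
  atom 3: aromatic c, 2 neighbours → 1 H
  atom 4: aromatic c, 2 neighbours → 1 H
  atom 5: aromatic c, 3 neighbours → 0 H
  atom 6: C, bond orders sum to 4 (valence 4) → 0 H
  atom 7: N, bond orders sum to 3 (valence 3) → 0 H
  atom 8: aromatic c, 3 neighbours → 0 H
  atom 9: aromatic c, 2 neighbours → 1 H
  atom 10: C, bond orders sum to 1 (valence 4) → 3 H
Totals → C:8, H:6, Br:1, N:1.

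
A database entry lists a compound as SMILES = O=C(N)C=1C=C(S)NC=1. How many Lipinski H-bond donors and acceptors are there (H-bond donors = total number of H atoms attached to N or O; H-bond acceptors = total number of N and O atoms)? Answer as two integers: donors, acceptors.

Donors: find every N or O and count the H atoms it carries.
  atom 1 (O): bond orders sum to 2 → 0 H
  atom 3 (N): bond orders sum to 1 → 2 H
  atom 8 (N): bond orders sum to 2 → 1 H
Lipinski HBD = 3.
Acceptors: N atoms = 2, O atoms = 1 → HBA = 3.

3, 3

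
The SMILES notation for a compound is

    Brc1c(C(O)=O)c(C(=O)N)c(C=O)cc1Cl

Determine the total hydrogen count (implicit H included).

5

Walk through each heavy atom and fill implicit hydrogens from standard valence (C 4, N 3, O 2, S 2, halogen 1); for lowercase aromatic atoms, an aromatic c carries 1 H when it has two neighbours and 0 H with three, and aromatic n carries 0 H:
  atom 1: Br (halogen, monovalent) → 0 H
  atom 2: aromatic c, 3 neighbours → 0 H
  atom 3: aromatic c, 3 neighbours → 0 H
  atom 4: C, bond orders sum to 4 (valence 4) → 0 H
  atom 5: O, bond orders sum to 1 (valence 2) → 1 H
  atom 6: O, bond orders sum to 2 (valence 2) → 0 H
  atom 7: aromatic c, 3 neighbours → 0 H
  atom 8: C, bond orders sum to 4 (valence 4) → 0 H
  atom 9: O, bond orders sum to 2 (valence 2) → 0 H
  atom 10: N, bond orders sum to 1 (valence 3) → 2 H
  atom 11: aromatic c, 3 neighbours → 0 H
  atom 12: C, bond orders sum to 3 (valence 4) → 1 H
  atom 13: O, bond orders sum to 2 (valence 2) → 0 H
  atom 14: aromatic c, 2 neighbours → 1 H
  atom 15: aromatic c, 3 neighbours → 0 H
  atom 16: Cl (halogen, monovalent) → 0 H
Total hydrogens: 5.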